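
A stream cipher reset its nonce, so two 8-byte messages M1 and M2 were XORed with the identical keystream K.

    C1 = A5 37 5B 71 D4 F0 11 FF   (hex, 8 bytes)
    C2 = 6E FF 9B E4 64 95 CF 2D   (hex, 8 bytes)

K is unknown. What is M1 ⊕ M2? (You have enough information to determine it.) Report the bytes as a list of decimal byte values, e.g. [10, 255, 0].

C1 ⊕ C2 = (M1 ⊕ K) ⊕ (M2 ⊕ K) = M1 ⊕ M2 — the shared key cancels under XOR.
byte 0: a5 ^ 6e = cb
byte 1: 37 ^ ff = c8
byte 2: 5b ^ 9b = c0
byte 3: 71 ^ e4 = 95
byte 4: d4 ^ 64 = b0
byte 5: f0 ^ 95 = 65
byte 6: 11 ^ cf = de
byte 7: ff ^ 2d = d2

[203, 200, 192, 149, 176, 101, 222, 210]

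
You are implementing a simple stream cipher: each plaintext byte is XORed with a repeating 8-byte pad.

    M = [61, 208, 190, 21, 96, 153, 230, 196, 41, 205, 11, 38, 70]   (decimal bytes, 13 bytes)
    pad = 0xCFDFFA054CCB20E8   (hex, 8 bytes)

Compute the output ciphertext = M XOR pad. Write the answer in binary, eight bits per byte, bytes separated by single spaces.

11110010 00001111 01000100 00010000 00101100 01010010 11000110 00101100 11100110 00010010 11110001 00100011 00001010

The 8-byte key repeats, so the effective keystream is cf df fa 05 4c cb 20 e8 cf df fa 05 4c.
byte 0: 3d xor cf = f2
byte 1: d0 xor df = 0f
byte 2: be xor fa = 44
byte 3: 15 xor 05 = 10
byte 4: 60 xor 4c = 2c
byte 5: 99 xor cb = 52
byte 6: e6 xor 20 = c6
byte 7: c4 xor e8 = 2c
byte 8: 29 xor cf = e6
byte 9: cd xor df = 12
byte 10: 0b xor fa = f1
byte 11: 26 xor 05 = 23
byte 12: 46 xor 4c = 0a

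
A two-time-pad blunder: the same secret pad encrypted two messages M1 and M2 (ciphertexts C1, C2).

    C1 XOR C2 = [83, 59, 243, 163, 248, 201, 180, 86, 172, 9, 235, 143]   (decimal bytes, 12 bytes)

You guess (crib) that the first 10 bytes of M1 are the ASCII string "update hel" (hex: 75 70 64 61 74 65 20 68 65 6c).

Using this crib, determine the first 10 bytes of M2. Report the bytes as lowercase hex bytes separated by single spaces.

26 4b 97 c2 8c ac 94 3e c9 65

Since C1 ⊕ C2 = M1 ⊕ M2, XORing with the guessed M1 bytes yields the corresponding M2 bytes: M2 = (C1 ⊕ C2) ⊕ M1.
53 XOR 75 = 26
3b XOR 70 = 4b
f3 XOR 64 = 97
a3 XOR 61 = c2
f8 XOR 74 = 8c
c9 XOR 65 = ac
b4 XOR 20 = 94
56 XOR 68 = 3e
ac XOR 65 = c9
09 XOR 6c = 65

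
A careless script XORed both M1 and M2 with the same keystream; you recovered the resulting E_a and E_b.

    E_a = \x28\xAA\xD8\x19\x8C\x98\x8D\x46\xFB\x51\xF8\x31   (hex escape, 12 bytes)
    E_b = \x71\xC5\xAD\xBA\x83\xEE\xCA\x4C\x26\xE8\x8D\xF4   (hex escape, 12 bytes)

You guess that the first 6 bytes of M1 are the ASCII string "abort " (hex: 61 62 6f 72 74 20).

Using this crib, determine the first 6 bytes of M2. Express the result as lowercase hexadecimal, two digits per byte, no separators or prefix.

380d1ad17b56

First, E_a ⊕ E_b = (M1 ⊕ K) ⊕ (M2 ⊕ K) = M1 ⊕ M2, so the key drops out. Then M2 = (M1 ⊕ M2) ⊕ M1 over the first 6 bytes.
byte 0: (28 ⊕ 71) ⊕ 61 = 59 ⊕ 61 = 38
byte 1: (aa ⊕ c5) ⊕ 62 = 6f ⊕ 62 = 0d
byte 2: (d8 ⊕ ad) ⊕ 6f = 75 ⊕ 6f = 1a
byte 3: (19 ⊕ ba) ⊕ 72 = a3 ⊕ 72 = d1
byte 4: (8c ⊕ 83) ⊕ 74 = 0f ⊕ 74 = 7b
byte 5: (98 ⊕ ee) ⊕ 20 = 76 ⊕ 20 = 56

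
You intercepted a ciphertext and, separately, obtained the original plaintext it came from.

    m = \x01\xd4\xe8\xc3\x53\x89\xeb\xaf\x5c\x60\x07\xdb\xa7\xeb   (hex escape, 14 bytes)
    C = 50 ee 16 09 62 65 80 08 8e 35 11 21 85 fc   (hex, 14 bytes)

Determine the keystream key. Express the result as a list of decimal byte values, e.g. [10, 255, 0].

Since C = m ⊕ key, XORing both sides with m gives key = m ⊕ C.
byte 0: 01 ⊕ 50 = 51
byte 1: d4 ⊕ ee = 3a
byte 2: e8 ⊕ 16 = fe
byte 3: c3 ⊕ 09 = ca
byte 4: 53 ⊕ 62 = 31
byte 5: 89 ⊕ 65 = ec
byte 6: eb ⊕ 80 = 6b
byte 7: af ⊕ 08 = a7
byte 8: 5c ⊕ 8e = d2
byte 9: 60 ⊕ 35 = 55
byte 10: 07 ⊕ 11 = 16
byte 11: db ⊕ 21 = fa
byte 12: a7 ⊕ 85 = 22
byte 13: eb ⊕ fc = 17

[81, 58, 254, 202, 49, 236, 107, 167, 210, 85, 22, 250, 34, 23]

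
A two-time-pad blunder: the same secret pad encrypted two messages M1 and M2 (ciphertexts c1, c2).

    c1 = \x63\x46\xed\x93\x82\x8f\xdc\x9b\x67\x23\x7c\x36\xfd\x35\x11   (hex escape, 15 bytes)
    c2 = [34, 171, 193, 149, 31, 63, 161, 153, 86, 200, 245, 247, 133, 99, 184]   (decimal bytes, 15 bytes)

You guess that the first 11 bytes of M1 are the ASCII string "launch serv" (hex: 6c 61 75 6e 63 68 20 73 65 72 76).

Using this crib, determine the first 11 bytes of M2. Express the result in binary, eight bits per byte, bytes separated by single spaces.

First, c1 ⊕ c2 = (M1 ⊕ K) ⊕ (M2 ⊕ K) = M1 ⊕ M2, so the key drops out. Then M2 = (M1 ⊕ M2) ⊕ M1 over the first 11 bytes.
byte 0: (63 ^ 22) ^ 6c = 41 ^ 6c = 2d
byte 1: (46 ^ ab) ^ 61 = ed ^ 61 = 8c
byte 2: (ed ^ c1) ^ 75 = 2c ^ 75 = 59
byte 3: (93 ^ 95) ^ 6e = 06 ^ 6e = 68
byte 4: (82 ^ 1f) ^ 63 = 9d ^ 63 = fe
byte 5: (8f ^ 3f) ^ 68 = b0 ^ 68 = d8
byte 6: (dc ^ a1) ^ 20 = 7d ^ 20 = 5d
byte 7: (9b ^ 99) ^ 73 = 02 ^ 73 = 71
byte 8: (67 ^ 56) ^ 65 = 31 ^ 65 = 54
byte 9: (23 ^ c8) ^ 72 = eb ^ 72 = 99
byte 10: (7c ^ f5) ^ 76 = 89 ^ 76 = ff

00101101 10001100 01011001 01101000 11111110 11011000 01011101 01110001 01010100 10011001 11111111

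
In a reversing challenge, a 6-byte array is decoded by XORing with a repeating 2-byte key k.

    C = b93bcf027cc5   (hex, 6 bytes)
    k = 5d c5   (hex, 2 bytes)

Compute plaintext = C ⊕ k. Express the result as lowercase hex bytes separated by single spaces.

e4 fe 92 c7 21 00

The 2-byte key repeats, so the effective keystream is 5d c5 5d c5 5d c5.
byte 0: b9 ⊕ 5d = e4
byte 1: 3b ⊕ c5 = fe
byte 2: cf ⊕ 5d = 92
byte 3: 02 ⊕ c5 = c7
byte 4: 7c ⊕ 5d = 21
byte 5: c5 ⊕ c5 = 00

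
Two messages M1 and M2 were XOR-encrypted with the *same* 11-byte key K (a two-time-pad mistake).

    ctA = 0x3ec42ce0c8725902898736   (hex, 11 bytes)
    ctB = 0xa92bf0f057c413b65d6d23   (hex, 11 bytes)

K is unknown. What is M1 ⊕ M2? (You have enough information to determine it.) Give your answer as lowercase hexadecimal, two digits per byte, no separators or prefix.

97efdc109fb64ab4d4ea15

ctA ⊕ ctB = (M1 ⊕ K) ⊕ (M2 ⊕ K) = M1 ⊕ M2 — the shared key cancels under XOR.
 62 xor 169 = 151
196 xor  43 = 239
 44 xor 240 = 220
224 xor 240 =  16
200 xor  87 = 159
114 xor 196 = 182
 89 xor  19 =  74
  2 xor 182 = 180
137 xor  93 = 212
135 xor 109 = 234
 54 xor  35 =  21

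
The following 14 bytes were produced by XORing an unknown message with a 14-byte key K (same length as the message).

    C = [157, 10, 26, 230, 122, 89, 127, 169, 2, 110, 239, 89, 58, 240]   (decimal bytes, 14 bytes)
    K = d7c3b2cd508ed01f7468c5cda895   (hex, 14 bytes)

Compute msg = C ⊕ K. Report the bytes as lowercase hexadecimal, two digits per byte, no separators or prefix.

XOR is its own inverse, so applying the key byte-wise gives the result directly.
9d xor d7 = 4a
0a xor c3 = c9
1a xor b2 = a8
e6 xor cd = 2b
7a xor 50 = 2a
59 xor 8e = d7
7f xor d0 = af
a9 xor 1f = b6
02 xor 74 = 76
6e xor 68 = 06
ef xor c5 = 2a
59 xor cd = 94
3a xor a8 = 92
f0 xor 95 = 65

4ac9a82b2ad7afb676062a949265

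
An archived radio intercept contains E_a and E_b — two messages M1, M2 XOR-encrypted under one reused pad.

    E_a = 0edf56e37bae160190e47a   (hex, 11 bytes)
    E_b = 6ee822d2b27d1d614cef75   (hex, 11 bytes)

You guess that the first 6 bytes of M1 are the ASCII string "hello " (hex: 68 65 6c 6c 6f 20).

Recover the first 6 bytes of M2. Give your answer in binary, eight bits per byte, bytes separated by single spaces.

First, E_a ⊕ E_b = (M1 ⊕ K) ⊕ (M2 ⊕ K) = M1 ⊕ M2, so the key drops out. Then M2 = (M1 ⊕ M2) ⊕ M1 over the first 6 bytes.
byte 0: (0e XOR 6e) XOR 68 = 60 XOR 68 = 08
byte 1: (df XOR e8) XOR 65 = 37 XOR 65 = 52
byte 2: (56 XOR 22) XOR 6c = 74 XOR 6c = 18
byte 3: (e3 XOR d2) XOR 6c = 31 XOR 6c = 5d
byte 4: (7b XOR b2) XOR 6f = c9 XOR 6f = a6
byte 5: (ae XOR 7d) XOR 20 = d3 XOR 20 = f3

00001000 01010010 00011000 01011101 10100110 11110011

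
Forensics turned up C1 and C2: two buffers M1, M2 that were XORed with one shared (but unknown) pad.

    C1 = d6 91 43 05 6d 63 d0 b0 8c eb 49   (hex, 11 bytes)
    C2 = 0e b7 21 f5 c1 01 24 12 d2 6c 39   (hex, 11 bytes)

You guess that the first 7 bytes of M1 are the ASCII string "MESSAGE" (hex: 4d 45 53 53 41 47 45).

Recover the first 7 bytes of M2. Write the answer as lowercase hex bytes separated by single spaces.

95 63 31 a3 ed 25 b1

First, C1 ⊕ C2 = (M1 ⊕ K) ⊕ (M2 ⊕ K) = M1 ⊕ M2, so the key drops out. Then M2 = (M1 ⊕ M2) ⊕ M1 over the first 7 bytes.
byte 0: (d6 ^ 0e) ^ 4d = d8 ^ 4d = 95
byte 1: (91 ^ b7) ^ 45 = 26 ^ 45 = 63
byte 2: (43 ^ 21) ^ 53 = 62 ^ 53 = 31
byte 3: (05 ^ f5) ^ 53 = f0 ^ 53 = a3
byte 4: (6d ^ c1) ^ 41 = ac ^ 41 = ed
byte 5: (63 ^ 01) ^ 47 = 62 ^ 47 = 25
byte 6: (d0 ^ 24) ^ 45 = f4 ^ 45 = b1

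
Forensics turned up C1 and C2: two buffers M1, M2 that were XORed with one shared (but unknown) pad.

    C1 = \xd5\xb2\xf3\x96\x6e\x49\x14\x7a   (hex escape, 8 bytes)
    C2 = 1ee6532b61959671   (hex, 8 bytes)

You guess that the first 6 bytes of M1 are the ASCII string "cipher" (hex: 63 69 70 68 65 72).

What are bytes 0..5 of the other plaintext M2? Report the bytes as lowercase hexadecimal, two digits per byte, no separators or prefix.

First, C1 ⊕ C2 = (M1 ⊕ K) ⊕ (M2 ⊕ K) = M1 ⊕ M2, so the key drops out. Then M2 = (M1 ⊕ M2) ⊕ M1 over the first 6 bytes.
byte 0: (d5 XOR 1e) XOR 63 = cb XOR 63 = a8
byte 1: (b2 XOR e6) XOR 69 = 54 XOR 69 = 3d
byte 2: (f3 XOR 53) XOR 70 = a0 XOR 70 = d0
byte 3: (96 XOR 2b) XOR 68 = bd XOR 68 = d5
byte 4: (6e XOR 61) XOR 65 = 0f XOR 65 = 6a
byte 5: (49 XOR 95) XOR 72 = dc XOR 72 = ae

a83dd0d56aae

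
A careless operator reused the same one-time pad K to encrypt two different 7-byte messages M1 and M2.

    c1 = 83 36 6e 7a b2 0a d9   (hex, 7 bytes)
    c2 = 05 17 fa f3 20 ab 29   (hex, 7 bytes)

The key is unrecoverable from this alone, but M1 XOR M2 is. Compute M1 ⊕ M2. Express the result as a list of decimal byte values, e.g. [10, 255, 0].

[134, 33, 148, 137, 146, 161, 240]

c1 ⊕ c2 = (M1 ⊕ K) ⊕ (M2 ⊕ K) = M1 ⊕ M2 — the shared key cancels under XOR.
byte 0: 10000011 XOR 00000101 = 10000110
byte 1: 00110110 XOR 00010111 = 00100001
byte 2: 01101110 XOR 11111010 = 10010100
byte 3: 01111010 XOR 11110011 = 10001001
byte 4: 10110010 XOR 00100000 = 10010010
byte 5: 00001010 XOR 10101011 = 10100001
byte 6: 11011001 XOR 00101001 = 11110000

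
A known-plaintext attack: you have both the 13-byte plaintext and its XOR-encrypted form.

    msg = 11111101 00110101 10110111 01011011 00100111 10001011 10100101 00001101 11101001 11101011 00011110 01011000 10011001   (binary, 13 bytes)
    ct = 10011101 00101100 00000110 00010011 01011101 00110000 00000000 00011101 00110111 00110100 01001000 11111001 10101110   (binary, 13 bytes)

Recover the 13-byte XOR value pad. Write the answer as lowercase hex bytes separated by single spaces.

Since ct = msg ⊕ pad, XORing both sides with msg gives pad = msg ⊕ ct.
byte 0: fd XOR 9d = 60
byte 1: 35 XOR 2c = 19
byte 2: b7 XOR 06 = b1
byte 3: 5b XOR 13 = 48
byte 4: 27 XOR 5d = 7a
byte 5: 8b XOR 30 = bb
byte 6: a5 XOR 00 = a5
byte 7: 0d XOR 1d = 10
byte 8: e9 XOR 37 = de
byte 9: eb XOR 34 = df
byte 10: 1e XOR 48 = 56
byte 11: 58 XOR f9 = a1
byte 12: 99 XOR ae = 37

60 19 b1 48 7a bb a5 10 de df 56 a1 37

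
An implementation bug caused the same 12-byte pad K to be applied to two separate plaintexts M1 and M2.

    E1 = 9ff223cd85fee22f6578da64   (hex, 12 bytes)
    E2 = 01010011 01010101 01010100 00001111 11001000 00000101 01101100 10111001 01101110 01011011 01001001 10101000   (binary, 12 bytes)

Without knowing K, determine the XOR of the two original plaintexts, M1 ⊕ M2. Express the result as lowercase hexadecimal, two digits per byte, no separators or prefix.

E1 ⊕ E2 = (M1 ⊕ K) ⊕ (M2 ⊕ K) = M1 ⊕ M2 — the shared key cancels under XOR.
byte 0: 9f xor 53 = cc
byte 1: f2 xor 55 = a7
byte 2: 23 xor 54 = 77
byte 3: cd xor 0f = c2
byte 4: 85 xor c8 = 4d
byte 5: fe xor 05 = fb
byte 6: e2 xor 6c = 8e
byte 7: 2f xor b9 = 96
byte 8: 65 xor 6e = 0b
byte 9: 78 xor 5b = 23
byte 10: da xor 49 = 93
byte 11: 64 xor a8 = cc

cca777c24dfb8e960b2393cc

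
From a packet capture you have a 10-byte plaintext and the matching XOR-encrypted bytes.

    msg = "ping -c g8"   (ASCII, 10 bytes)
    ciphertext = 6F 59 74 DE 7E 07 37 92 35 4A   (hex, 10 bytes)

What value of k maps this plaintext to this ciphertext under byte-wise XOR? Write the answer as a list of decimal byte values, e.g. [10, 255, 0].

[31, 48, 26, 185, 94, 42, 84, 178, 82, 114]

Since ciphertext = msg ⊕ k, XORing both sides with msg gives k = msg ⊕ ciphertext.
70 ^ 6f = 1f
69 ^ 59 = 30
6e ^ 74 = 1a
67 ^ de = b9
20 ^ 7e = 5e
2d ^ 07 = 2a
63 ^ 37 = 54
20 ^ 92 = b2
67 ^ 35 = 52
38 ^ 4a = 72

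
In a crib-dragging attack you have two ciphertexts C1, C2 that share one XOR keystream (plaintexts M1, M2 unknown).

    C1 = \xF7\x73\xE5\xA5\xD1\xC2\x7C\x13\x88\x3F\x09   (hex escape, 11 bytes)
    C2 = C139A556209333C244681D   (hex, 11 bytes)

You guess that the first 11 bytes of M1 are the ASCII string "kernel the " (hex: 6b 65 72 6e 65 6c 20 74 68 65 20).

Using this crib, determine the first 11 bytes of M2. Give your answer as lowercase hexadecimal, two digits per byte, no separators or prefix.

5d2f329d943d6fa5a43234

First, C1 ⊕ C2 = (M1 ⊕ K) ⊕ (M2 ⊕ K) = M1 ⊕ M2, so the key drops out. Then M2 = (M1 ⊕ M2) ⊕ M1 over the first 11 bytes.
byte 0: (f7 ⊕ c1) ⊕ 6b = 36 ⊕ 6b = 5d
byte 1: (73 ⊕ 39) ⊕ 65 = 4a ⊕ 65 = 2f
byte 2: (e5 ⊕ a5) ⊕ 72 = 40 ⊕ 72 = 32
byte 3: (a5 ⊕ 56) ⊕ 6e = f3 ⊕ 6e = 9d
byte 4: (d1 ⊕ 20) ⊕ 65 = f1 ⊕ 65 = 94
byte 5: (c2 ⊕ 93) ⊕ 6c = 51 ⊕ 6c = 3d
byte 6: (7c ⊕ 33) ⊕ 20 = 4f ⊕ 20 = 6f
byte 7: (13 ⊕ c2) ⊕ 74 = d1 ⊕ 74 = a5
byte 8: (88 ⊕ 44) ⊕ 68 = cc ⊕ 68 = a4
byte 9: (3f ⊕ 68) ⊕ 65 = 57 ⊕ 65 = 32
byte 10: (09 ⊕ 1d) ⊕ 20 = 14 ⊕ 20 = 34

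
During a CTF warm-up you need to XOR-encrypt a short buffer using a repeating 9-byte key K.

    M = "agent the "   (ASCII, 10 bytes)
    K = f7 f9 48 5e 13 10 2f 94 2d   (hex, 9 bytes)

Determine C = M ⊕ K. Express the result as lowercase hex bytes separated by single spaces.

96 9e 2d 30 67 30 5b fc 48 d7

The 9-byte key repeats, so the effective keystream is f7 f9 48 5e 13 10 2f 94 2d f7.
byte 0: 01100001 XOR 11110111 = 10010110
byte 1: 01100111 XOR 11111001 = 10011110
byte 2: 01100101 XOR 01001000 = 00101101
byte 3: 01101110 XOR 01011110 = 00110000
byte 4: 01110100 XOR 00010011 = 01100111
byte 5: 00100000 XOR 00010000 = 00110000
byte 6: 01110100 XOR 00101111 = 01011011
byte 7: 01101000 XOR 10010100 = 11111100
byte 8: 01100101 XOR 00101101 = 01001000
byte 9: 00100000 XOR 11110111 = 11010111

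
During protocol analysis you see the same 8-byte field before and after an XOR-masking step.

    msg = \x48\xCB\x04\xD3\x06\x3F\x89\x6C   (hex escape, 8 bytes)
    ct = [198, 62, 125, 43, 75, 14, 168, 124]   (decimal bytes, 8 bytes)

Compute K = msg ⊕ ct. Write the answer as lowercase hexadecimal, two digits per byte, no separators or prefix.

8ef579f84d312110

Since ct = msg ⊕ K, XORing both sides with msg gives K = msg ⊕ ct.
48 ^ c6 = 8e
cb ^ 3e = f5
04 ^ 7d = 79
d3 ^ 2b = f8
06 ^ 4b = 4d
3f ^ 0e = 31
89 ^ a8 = 21
6c ^ 7c = 10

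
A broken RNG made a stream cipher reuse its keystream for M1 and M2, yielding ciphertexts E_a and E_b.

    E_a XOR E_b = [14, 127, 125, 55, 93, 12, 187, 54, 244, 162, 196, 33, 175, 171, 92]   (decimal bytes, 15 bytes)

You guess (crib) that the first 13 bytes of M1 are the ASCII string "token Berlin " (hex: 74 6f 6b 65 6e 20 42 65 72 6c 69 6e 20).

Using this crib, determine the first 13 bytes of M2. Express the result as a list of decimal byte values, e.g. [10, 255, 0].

[122, 16, 22, 82, 51, 44, 249, 83, 134, 206, 173, 79, 143]

Since E_a ⊕ E_b = M1 ⊕ M2, XORing with the guessed M1 bytes yields the corresponding M2 bytes: M2 = (E_a ⊕ E_b) ⊕ M1.
00001110 xor 01110100 = 01111010
01111111 xor 01101111 = 00010000
01111101 xor 01101011 = 00010110
00110111 xor 01100101 = 01010010
01011101 xor 01101110 = 00110011
00001100 xor 00100000 = 00101100
10111011 xor 01000010 = 11111001
00110110 xor 01100101 = 01010011
11110100 xor 01110010 = 10000110
10100010 xor 01101100 = 11001110
11000100 xor 01101001 = 10101101
00100001 xor 01101110 = 01001111
10101111 xor 00100000 = 10001111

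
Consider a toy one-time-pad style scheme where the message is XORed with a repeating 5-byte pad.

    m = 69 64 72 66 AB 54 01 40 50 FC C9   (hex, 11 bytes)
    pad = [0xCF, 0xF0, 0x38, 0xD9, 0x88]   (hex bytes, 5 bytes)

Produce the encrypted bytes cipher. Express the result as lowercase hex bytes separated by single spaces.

The 5-byte key repeats, so the effective keystream is cf f0 38 d9 88 cf f0 38 d9 88 cf.
byte 0: 01101001 xor 11001111 = 10100110
byte 1: 01100100 xor 11110000 = 10010100
byte 2: 01110010 xor 00111000 = 01001010
byte 3: 01100110 xor 11011001 = 10111111
byte 4: 10101011 xor 10001000 = 00100011
byte 5: 01010100 xor 11001111 = 10011011
byte 6: 00000001 xor 11110000 = 11110001
byte 7: 01000000 xor 00111000 = 01111000
byte 8: 01010000 xor 11011001 = 10001001
byte 9: 11111100 xor 10001000 = 01110100
byte 10: 11001001 xor 11001111 = 00000110

a6 94 4a bf 23 9b f1 78 89 74 06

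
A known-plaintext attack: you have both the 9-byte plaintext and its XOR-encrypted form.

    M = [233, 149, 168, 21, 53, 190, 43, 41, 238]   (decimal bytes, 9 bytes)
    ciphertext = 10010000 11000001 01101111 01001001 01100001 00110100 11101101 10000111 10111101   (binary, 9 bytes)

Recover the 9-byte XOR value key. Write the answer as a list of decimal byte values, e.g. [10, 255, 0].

Since ciphertext = M ⊕ key, XORing both sides with M gives key = M ⊕ ciphertext.
233 ⊕ 144 = 121
149 ⊕ 193 =  84
168 ⊕ 111 = 199
 21 ⊕  73 =  92
 53 ⊕  97 =  84
190 ⊕  52 = 138
 43 ⊕ 237 = 198
 41 ⊕ 135 = 174
238 ⊕ 189 =  83

[121, 84, 199, 92, 84, 138, 198, 174, 83]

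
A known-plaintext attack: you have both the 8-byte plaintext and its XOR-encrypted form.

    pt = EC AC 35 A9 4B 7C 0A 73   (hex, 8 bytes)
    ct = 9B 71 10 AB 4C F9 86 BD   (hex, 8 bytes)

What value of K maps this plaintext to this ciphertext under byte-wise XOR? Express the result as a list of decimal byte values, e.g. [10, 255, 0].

[119, 221, 37, 2, 7, 133, 140, 206]

Since ct = pt ⊕ K, XORing both sides with pt gives K = pt ⊕ ct.
ec XOR 9b = 77
ac XOR 71 = dd
35 XOR 10 = 25
a9 XOR ab = 02
4b XOR 4c = 07
7c XOR f9 = 85
0a XOR 86 = 8c
73 XOR bd = ce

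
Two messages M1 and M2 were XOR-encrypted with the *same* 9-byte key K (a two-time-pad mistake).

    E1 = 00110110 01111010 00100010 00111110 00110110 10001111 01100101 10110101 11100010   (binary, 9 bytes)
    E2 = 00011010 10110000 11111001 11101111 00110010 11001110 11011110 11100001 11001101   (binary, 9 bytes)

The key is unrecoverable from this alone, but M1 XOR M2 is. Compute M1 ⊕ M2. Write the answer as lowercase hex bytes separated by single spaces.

2c ca db d1 04 41 bb 54 2f

E1 ⊕ E2 = (M1 ⊕ K) ⊕ (M2 ⊕ K) = M1 ⊕ M2 — the shared key cancels under XOR.
 54 ⊕  26 =  44
122 ⊕ 176 = 202
 34 ⊕ 249 = 219
 62 ⊕ 239 = 209
 54 ⊕  50 =   4
143 ⊕ 206 =  65
101 ⊕ 222 = 187
181 ⊕ 225 =  84
226 ⊕ 205 =  47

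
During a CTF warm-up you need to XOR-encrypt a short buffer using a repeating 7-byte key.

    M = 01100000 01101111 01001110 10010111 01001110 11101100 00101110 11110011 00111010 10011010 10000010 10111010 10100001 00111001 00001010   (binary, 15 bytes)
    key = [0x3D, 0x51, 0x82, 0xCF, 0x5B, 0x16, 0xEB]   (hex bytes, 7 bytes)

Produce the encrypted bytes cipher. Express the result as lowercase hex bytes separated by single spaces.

The 7-byte key repeats, so the effective keystream is 3d 51 82 cf 5b 16 eb 3d 51 82 cf 5b 16 eb 3d.
byte 0: 60 ⊕ 3d = 5d
byte 1: 6f ⊕ 51 = 3e
byte 2: 4e ⊕ 82 = cc
byte 3: 97 ⊕ cf = 58
byte 4: 4e ⊕ 5b = 15
byte 5: ec ⊕ 16 = fa
byte 6: 2e ⊕ eb = c5
byte 7: f3 ⊕ 3d = ce
byte 8: 3a ⊕ 51 = 6b
byte 9: 9a ⊕ 82 = 18
byte 10: 82 ⊕ cf = 4d
byte 11: ba ⊕ 5b = e1
byte 12: a1 ⊕ 16 = b7
byte 13: 39 ⊕ eb = d2
byte 14: 0a ⊕ 3d = 37

5d 3e cc 58 15 fa c5 ce 6b 18 4d e1 b7 d2 37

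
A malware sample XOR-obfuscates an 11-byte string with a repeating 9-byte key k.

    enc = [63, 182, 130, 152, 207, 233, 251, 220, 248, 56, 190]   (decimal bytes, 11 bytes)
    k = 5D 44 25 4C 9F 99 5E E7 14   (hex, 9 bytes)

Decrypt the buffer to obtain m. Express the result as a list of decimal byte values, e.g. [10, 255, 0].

[98, 242, 167, 212, 80, 112, 165, 59, 236, 101, 250]

The 9-byte key repeats, so the effective keystream is 5d 44 25 4c 9f 99 5e e7 14 5d 44.
byte 0: 3f XOR 5d = 62
byte 1: b6 XOR 44 = f2
byte 2: 82 XOR 25 = a7
byte 3: 98 XOR 4c = d4
byte 4: cf XOR 9f = 50
byte 5: e9 XOR 99 = 70
byte 6: fb XOR 5e = a5
byte 7: dc XOR e7 = 3b
byte 8: f8 XOR 14 = ec
byte 9: 38 XOR 5d = 65
byte 10: be XOR 44 = fa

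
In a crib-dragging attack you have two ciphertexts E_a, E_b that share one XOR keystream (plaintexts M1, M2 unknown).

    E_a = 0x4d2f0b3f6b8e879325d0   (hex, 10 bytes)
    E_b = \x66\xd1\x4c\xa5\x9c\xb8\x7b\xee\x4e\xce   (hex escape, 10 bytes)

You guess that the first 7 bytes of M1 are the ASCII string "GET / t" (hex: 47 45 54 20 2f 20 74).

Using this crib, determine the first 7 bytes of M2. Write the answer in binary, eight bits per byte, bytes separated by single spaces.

First, E_a ⊕ E_b = (M1 ⊕ K) ⊕ (M2 ⊕ K) = M1 ⊕ M2, so the key drops out. Then M2 = (M1 ⊕ M2) ⊕ M1 over the first 7 bytes.
byte 0: (4d ^ 66) ^ 47 = 2b ^ 47 = 6c
byte 1: (2f ^ d1) ^ 45 = fe ^ 45 = bb
byte 2: (0b ^ 4c) ^ 54 = 47 ^ 54 = 13
byte 3: (3f ^ a5) ^ 20 = 9a ^ 20 = ba
byte 4: (6b ^ 9c) ^ 2f = f7 ^ 2f = d8
byte 5: (8e ^ b8) ^ 20 = 36 ^ 20 = 16
byte 6: (87 ^ 7b) ^ 74 = fc ^ 74 = 88

01101100 10111011 00010011 10111010 11011000 00010110 10001000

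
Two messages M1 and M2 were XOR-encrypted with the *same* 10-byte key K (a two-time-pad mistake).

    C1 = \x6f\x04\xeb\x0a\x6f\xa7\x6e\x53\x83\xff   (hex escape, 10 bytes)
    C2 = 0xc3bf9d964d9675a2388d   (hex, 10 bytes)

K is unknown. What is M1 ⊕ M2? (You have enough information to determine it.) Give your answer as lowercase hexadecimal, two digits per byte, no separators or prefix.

C1 ⊕ C2 = (M1 ⊕ K) ⊕ (M2 ⊕ K) = M1 ⊕ M2 — the shared key cancels under XOR.
byte 0: 6f ⊕ c3 = ac
byte 1: 04 ⊕ bf = bb
byte 2: eb ⊕ 9d = 76
byte 3: 0a ⊕ 96 = 9c
byte 4: 6f ⊕ 4d = 22
byte 5: a7 ⊕ 96 = 31
byte 6: 6e ⊕ 75 = 1b
byte 7: 53 ⊕ a2 = f1
byte 8: 83 ⊕ 38 = bb
byte 9: ff ⊕ 8d = 72

acbb769c22311bf1bb72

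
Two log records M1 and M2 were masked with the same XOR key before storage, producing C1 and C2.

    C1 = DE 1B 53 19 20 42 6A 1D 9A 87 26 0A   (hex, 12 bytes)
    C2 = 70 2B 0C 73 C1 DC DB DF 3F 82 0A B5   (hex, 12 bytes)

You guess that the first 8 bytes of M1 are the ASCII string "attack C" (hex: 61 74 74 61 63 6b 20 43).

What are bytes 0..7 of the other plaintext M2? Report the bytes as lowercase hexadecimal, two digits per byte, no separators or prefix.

First, C1 ⊕ C2 = (M1 ⊕ K) ⊕ (M2 ⊕ K) = M1 ⊕ M2, so the key drops out. Then M2 = (M1 ⊕ M2) ⊕ M1 over the first 8 bytes.
byte 0: (de xor 70) xor 61 = ae xor 61 = cf
byte 1: (1b xor 2b) xor 74 = 30 xor 74 = 44
byte 2: (53 xor 0c) xor 74 = 5f xor 74 = 2b
byte 3: (19 xor 73) xor 61 = 6a xor 61 = 0b
byte 4: (20 xor c1) xor 63 = e1 xor 63 = 82
byte 5: (42 xor dc) xor 6b = 9e xor 6b = f5
byte 6: (6a xor db) xor 20 = b1 xor 20 = 91
byte 7: (1d xor df) xor 43 = c2 xor 43 = 81

cf442b0b82f59181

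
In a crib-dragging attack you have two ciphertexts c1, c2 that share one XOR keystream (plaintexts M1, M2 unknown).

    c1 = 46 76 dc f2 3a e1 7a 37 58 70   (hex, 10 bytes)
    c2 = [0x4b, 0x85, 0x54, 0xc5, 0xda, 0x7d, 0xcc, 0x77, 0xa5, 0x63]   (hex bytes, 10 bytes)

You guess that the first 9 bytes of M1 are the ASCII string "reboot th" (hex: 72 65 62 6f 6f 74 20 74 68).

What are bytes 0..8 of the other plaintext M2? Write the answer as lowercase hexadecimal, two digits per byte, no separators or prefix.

7f96ea588fe8963495

First, c1 ⊕ c2 = (M1 ⊕ K) ⊕ (M2 ⊕ K) = M1 ⊕ M2, so the key drops out. Then M2 = (M1 ⊕ M2) ⊕ M1 over the first 9 bytes.
byte 0: (46 ^ 4b) ^ 72 = 0d ^ 72 = 7f
byte 1: (76 ^ 85) ^ 65 = f3 ^ 65 = 96
byte 2: (dc ^ 54) ^ 62 = 88 ^ 62 = ea
byte 3: (f2 ^ c5) ^ 6f = 37 ^ 6f = 58
byte 4: (3a ^ da) ^ 6f = e0 ^ 6f = 8f
byte 5: (e1 ^ 7d) ^ 74 = 9c ^ 74 = e8
byte 6: (7a ^ cc) ^ 20 = b6 ^ 20 = 96
byte 7: (37 ^ 77) ^ 74 = 40 ^ 74 = 34
byte 8: (58 ^ a5) ^ 68 = fd ^ 68 = 95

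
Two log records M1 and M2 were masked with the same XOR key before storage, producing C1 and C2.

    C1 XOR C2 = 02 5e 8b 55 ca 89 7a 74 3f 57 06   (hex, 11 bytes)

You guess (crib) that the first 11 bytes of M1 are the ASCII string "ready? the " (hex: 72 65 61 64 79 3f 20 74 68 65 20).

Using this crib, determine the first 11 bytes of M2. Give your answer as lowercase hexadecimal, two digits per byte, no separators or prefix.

Since C1 ⊕ C2 = M1 ⊕ M2, XORing with the guessed M1 bytes yields the corresponding M2 bytes: M2 = (C1 ⊕ C2) ⊕ M1.
02 ⊕ 72 = 70
5e ⊕ 65 = 3b
8b ⊕ 61 = ea
55 ⊕ 64 = 31
ca ⊕ 79 = b3
89 ⊕ 3f = b6
7a ⊕ 20 = 5a
74 ⊕ 74 = 00
3f ⊕ 68 = 57
57 ⊕ 65 = 32
06 ⊕ 20 = 26

703bea31b3b65a00573226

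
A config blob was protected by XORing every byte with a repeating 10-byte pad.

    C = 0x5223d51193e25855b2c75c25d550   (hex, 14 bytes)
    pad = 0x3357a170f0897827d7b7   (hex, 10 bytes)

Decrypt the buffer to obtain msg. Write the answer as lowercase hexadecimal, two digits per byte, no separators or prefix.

The 10-byte key repeats, so the effective keystream is 33 57 a1 70 f0 89 78 27 d7 b7 33 57 a1 70.
byte 0: 01010010 ^ 00110011 = 01100001
byte 1: 00100011 ^ 01010111 = 01110100
byte 2: 11010101 ^ 10100001 = 01110100
byte 3: 00010001 ^ 01110000 = 01100001
byte 4: 10010011 ^ 11110000 = 01100011
byte 5: 11100010 ^ 10001001 = 01101011
byte 6: 01011000 ^ 01111000 = 00100000
byte 7: 01010101 ^ 00100111 = 01110010
byte 8: 10110010 ^ 11010111 = 01100101
byte 9: 11000111 ^ 10110111 = 01110000
byte 10: 01011100 ^ 00110011 = 01101111
byte 11: 00100101 ^ 01010111 = 01110010
byte 12: 11010101 ^ 10100001 = 01110100
byte 13: 01010000 ^ 01110000 = 00100000

61747461636b207265706f727420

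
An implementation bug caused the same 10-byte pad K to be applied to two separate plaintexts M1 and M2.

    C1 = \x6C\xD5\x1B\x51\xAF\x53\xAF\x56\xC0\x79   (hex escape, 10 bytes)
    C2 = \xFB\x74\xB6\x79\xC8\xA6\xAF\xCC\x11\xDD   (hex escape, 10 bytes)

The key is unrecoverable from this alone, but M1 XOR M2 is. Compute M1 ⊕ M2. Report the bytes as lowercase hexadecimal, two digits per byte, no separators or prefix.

C1 ⊕ C2 = (M1 ⊕ K) ⊕ (M2 ⊕ K) = M1 ⊕ M2 — the shared key cancels under XOR.
6c ^ fb = 97
d5 ^ 74 = a1
1b ^ b6 = ad
51 ^ 79 = 28
af ^ c8 = 67
53 ^ a6 = f5
af ^ af = 00
56 ^ cc = 9a
c0 ^ 11 = d1
79 ^ dd = a4

97a1ad2867f5009ad1a4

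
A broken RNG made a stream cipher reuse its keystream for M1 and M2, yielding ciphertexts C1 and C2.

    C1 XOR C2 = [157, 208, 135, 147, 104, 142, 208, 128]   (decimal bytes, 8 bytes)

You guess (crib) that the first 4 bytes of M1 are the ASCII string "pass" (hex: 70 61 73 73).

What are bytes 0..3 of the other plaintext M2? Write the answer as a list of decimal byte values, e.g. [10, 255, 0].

Since C1 ⊕ C2 = M1 ⊕ M2, XORing with the guessed M1 bytes yields the corresponding M2 bytes: M2 = (C1 ⊕ C2) ⊕ M1.
157 ⊕ 112 = 237
208 ⊕  97 = 177
135 ⊕ 115 = 244
147 ⊕ 115 = 224

[237, 177, 244, 224]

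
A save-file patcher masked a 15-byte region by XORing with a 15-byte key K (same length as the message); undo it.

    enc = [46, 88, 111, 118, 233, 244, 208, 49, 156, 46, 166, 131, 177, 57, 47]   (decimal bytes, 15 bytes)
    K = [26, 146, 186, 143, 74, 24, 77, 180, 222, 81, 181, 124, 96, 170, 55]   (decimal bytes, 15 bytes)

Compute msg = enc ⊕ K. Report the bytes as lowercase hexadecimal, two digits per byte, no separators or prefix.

34cad5f9a3ec9d85427f13ffd19318

XOR is its own inverse, so applying the key byte-wise gives the result directly.
 46 ^  26 =  52
 88 ^ 146 = 202
111 ^ 186 = 213
118 ^ 143 = 249
233 ^  74 = 163
244 ^  24 = 236
208 ^  77 = 157
 49 ^ 180 = 133
156 ^ 222 =  66
 46 ^  81 = 127
166 ^ 181 =  19
131 ^ 124 = 255
177 ^  96 = 209
 57 ^ 170 = 147
 47 ^  55 =  24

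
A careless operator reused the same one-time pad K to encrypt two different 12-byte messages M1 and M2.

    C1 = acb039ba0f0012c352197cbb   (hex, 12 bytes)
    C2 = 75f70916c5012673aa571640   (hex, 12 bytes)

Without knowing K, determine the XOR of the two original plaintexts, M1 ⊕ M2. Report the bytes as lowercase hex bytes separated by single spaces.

d9 47 30 ac ca 01 34 b0 f8 4e 6a fb

C1 ⊕ C2 = (M1 ⊕ K) ⊕ (M2 ⊕ K) = M1 ⊕ M2 — the shared key cancels under XOR.
10101100 ^ 01110101 = 11011001
10110000 ^ 11110111 = 01000111
00111001 ^ 00001001 = 00110000
10111010 ^ 00010110 = 10101100
00001111 ^ 11000101 = 11001010
00000000 ^ 00000001 = 00000001
00010010 ^ 00100110 = 00110100
11000011 ^ 01110011 = 10110000
01010010 ^ 10101010 = 11111000
00011001 ^ 01010111 = 01001110
01111100 ^ 00010110 = 01101010
10111011 ^ 01000000 = 11111011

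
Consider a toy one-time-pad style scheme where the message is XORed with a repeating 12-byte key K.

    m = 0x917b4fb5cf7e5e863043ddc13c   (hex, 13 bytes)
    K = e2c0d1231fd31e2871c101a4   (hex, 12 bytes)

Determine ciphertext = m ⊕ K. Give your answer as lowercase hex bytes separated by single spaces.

The 12-byte key repeats, so the effective keystream is e2 c0 d1 23 1f d3 1e 28 71 c1 01 a4 e2.
byte 0: 145 ^ 226 = 115
byte 1: 123 ^ 192 = 187
byte 2:  79 ^ 209 = 158
byte 3: 181 ^  35 = 150
byte 4: 207 ^  31 = 208
byte 5: 126 ^ 211 = 173
byte 6:  94 ^  30 =  64
byte 7: 134 ^  40 = 174
byte 8:  48 ^ 113 =  65
byte 9:  67 ^ 193 = 130
byte 10: 221 ^   1 = 220
byte 11: 193 ^ 164 = 101
byte 12:  60 ^ 226 = 222

73 bb 9e 96 d0 ad 40 ae 41 82 dc 65 de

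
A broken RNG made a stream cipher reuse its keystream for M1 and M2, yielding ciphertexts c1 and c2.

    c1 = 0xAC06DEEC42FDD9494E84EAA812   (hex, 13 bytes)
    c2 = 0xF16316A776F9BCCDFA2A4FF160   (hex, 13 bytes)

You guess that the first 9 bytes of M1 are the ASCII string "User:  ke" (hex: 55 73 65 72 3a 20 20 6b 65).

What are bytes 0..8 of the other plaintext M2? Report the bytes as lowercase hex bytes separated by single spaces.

First, c1 ⊕ c2 = (M1 ⊕ K) ⊕ (M2 ⊕ K) = M1 ⊕ M2, so the key drops out. Then M2 = (M1 ⊕ M2) ⊕ M1 over the first 9 bytes.
byte 0: (ac xor f1) xor 55 = 5d xor 55 = 08
byte 1: (06 xor 63) xor 73 = 65 xor 73 = 16
byte 2: (de xor 16) xor 65 = c8 xor 65 = ad
byte 3: (ec xor a7) xor 72 = 4b xor 72 = 39
byte 4: (42 xor 76) xor 3a = 34 xor 3a = 0e
byte 5: (fd xor f9) xor 20 = 04 xor 20 = 24
byte 6: (d9 xor bc) xor 20 = 65 xor 20 = 45
byte 7: (49 xor cd) xor 6b = 84 xor 6b = ef
byte 8: (4e xor fa) xor 65 = b4 xor 65 = d1

08 16 ad 39 0e 24 45 ef d1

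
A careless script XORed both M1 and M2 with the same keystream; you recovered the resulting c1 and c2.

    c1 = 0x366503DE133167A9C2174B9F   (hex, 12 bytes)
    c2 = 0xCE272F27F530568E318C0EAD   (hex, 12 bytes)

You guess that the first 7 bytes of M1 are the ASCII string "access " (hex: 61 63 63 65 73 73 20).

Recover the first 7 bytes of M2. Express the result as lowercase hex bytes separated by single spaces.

99 21 4f 9c 95 72 11

First, c1 ⊕ c2 = (M1 ⊕ K) ⊕ (M2 ⊕ K) = M1 ⊕ M2, so the key drops out. Then M2 = (M1 ⊕ M2) ⊕ M1 over the first 7 bytes.
byte 0: (36 ^ ce) ^ 61 = f8 ^ 61 = 99
byte 1: (65 ^ 27) ^ 63 = 42 ^ 63 = 21
byte 2: (03 ^ 2f) ^ 63 = 2c ^ 63 = 4f
byte 3: (de ^ 27) ^ 65 = f9 ^ 65 = 9c
byte 4: (13 ^ f5) ^ 73 = e6 ^ 73 = 95
byte 5: (31 ^ 30) ^ 73 = 01 ^ 73 = 72
byte 6: (67 ^ 56) ^ 20 = 31 ^ 20 = 11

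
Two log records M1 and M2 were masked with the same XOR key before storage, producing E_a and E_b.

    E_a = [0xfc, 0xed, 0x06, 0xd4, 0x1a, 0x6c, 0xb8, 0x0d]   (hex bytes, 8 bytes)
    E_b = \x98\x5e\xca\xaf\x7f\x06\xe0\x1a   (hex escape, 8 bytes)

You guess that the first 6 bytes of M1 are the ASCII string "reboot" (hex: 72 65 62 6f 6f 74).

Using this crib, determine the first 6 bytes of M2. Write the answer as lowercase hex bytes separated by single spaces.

First, E_a ⊕ E_b = (M1 ⊕ K) ⊕ (M2 ⊕ K) = M1 ⊕ M2, so the key drops out. Then M2 = (M1 ⊕ M2) ⊕ M1 over the first 6 bytes.
byte 0: (fc ^ 98) ^ 72 = 64 ^ 72 = 16
byte 1: (ed ^ 5e) ^ 65 = b3 ^ 65 = d6
byte 2: (06 ^ ca) ^ 62 = cc ^ 62 = ae
byte 3: (d4 ^ af) ^ 6f = 7b ^ 6f = 14
byte 4: (1a ^ 7f) ^ 6f = 65 ^ 6f = 0a
byte 5: (6c ^ 06) ^ 74 = 6a ^ 74 = 1e

16 d6 ae 14 0a 1e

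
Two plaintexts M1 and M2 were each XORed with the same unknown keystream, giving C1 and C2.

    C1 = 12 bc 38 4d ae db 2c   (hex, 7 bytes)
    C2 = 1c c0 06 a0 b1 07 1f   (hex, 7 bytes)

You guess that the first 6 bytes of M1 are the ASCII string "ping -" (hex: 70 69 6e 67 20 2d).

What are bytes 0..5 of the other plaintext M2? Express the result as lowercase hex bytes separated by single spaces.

7e 15 50 8a 3f f1

First, C1 ⊕ C2 = (M1 ⊕ K) ⊕ (M2 ⊕ K) = M1 ⊕ M2, so the key drops out. Then M2 = (M1 ⊕ M2) ⊕ M1 over the first 6 bytes.
byte 0: (12 ^ 1c) ^ 70 = 0e ^ 70 = 7e
byte 1: (bc ^ c0) ^ 69 = 7c ^ 69 = 15
byte 2: (38 ^ 06) ^ 6e = 3e ^ 6e = 50
byte 3: (4d ^ a0) ^ 67 = ed ^ 67 = 8a
byte 4: (ae ^ b1) ^ 20 = 1f ^ 20 = 3f
byte 5: (db ^ 07) ^ 2d = dc ^ 2d = f1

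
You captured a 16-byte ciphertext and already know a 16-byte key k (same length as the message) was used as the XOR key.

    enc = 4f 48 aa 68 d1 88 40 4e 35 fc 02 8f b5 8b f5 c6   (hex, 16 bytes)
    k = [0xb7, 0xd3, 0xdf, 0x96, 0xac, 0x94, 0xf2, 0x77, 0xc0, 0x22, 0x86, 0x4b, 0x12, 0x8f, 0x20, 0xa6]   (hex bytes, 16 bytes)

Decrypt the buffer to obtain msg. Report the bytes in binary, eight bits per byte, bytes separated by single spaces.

11111000 10011011 01110101 11111110 01111101 00011100 10110010 00111001 11110101 11011110 10000100 11000100 10100111 00000100 11010101 01100000

 79 XOR 183 = 248
 72 XOR 211 = 155
170 XOR 223 = 117
104 XOR 150 = 254
209 XOR 172 = 125
136 XOR 148 =  28
 64 XOR 242 = 178
 78 XOR 119 =  57
 53 XOR 192 = 245
252 XOR  34 = 222
  2 XOR 134 = 132
143 XOR  75 = 196
181 XOR  18 = 167
139 XOR 143 =   4
245 XOR  32 = 213
198 XOR 166 =  96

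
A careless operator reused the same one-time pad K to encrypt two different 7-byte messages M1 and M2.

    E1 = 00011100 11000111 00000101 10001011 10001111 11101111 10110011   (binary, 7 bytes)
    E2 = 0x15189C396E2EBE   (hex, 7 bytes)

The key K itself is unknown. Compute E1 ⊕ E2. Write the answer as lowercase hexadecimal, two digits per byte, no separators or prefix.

09df99b2e1c10d

E1 ⊕ E2 = (M1 ⊕ K) ⊕ (M2 ⊕ K) = M1 ⊕ M2 — the shared key cancels under XOR.
byte 0: 1c ^ 15 = 09
byte 1: c7 ^ 18 = df
byte 2: 05 ^ 9c = 99
byte 3: 8b ^ 39 = b2
byte 4: 8f ^ 6e = e1
byte 5: ef ^ 2e = c1
byte 6: b3 ^ be = 0d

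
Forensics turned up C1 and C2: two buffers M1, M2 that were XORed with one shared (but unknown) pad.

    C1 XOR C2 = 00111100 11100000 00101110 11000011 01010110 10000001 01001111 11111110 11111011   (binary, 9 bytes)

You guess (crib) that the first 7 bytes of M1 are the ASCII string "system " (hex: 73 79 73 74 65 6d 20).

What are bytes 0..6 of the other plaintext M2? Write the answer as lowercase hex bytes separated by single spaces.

4f 99 5d b7 33 ec 6f

Since C1 ⊕ C2 = M1 ⊕ M2, XORing with the guessed M1 bytes yields the corresponding M2 bytes: M2 = (C1 ⊕ C2) ⊕ M1.
3c ^ 73 = 4f
e0 ^ 79 = 99
2e ^ 73 = 5d
c3 ^ 74 = b7
56 ^ 65 = 33
81 ^ 6d = ec
4f ^ 20 = 6f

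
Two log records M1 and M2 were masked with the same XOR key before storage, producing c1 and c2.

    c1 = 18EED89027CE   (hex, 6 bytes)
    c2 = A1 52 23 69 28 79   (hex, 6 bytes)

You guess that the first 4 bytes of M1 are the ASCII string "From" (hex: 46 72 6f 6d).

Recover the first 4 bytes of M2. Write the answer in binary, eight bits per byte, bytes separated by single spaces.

11111111 11001110 10010100 10010100

First, c1 ⊕ c2 = (M1 ⊕ K) ⊕ (M2 ⊕ K) = M1 ⊕ M2, so the key drops out. Then M2 = (M1 ⊕ M2) ⊕ M1 over the first 4 bytes.
byte 0: (18 ⊕ a1) ⊕ 46 = b9 ⊕ 46 = ff
byte 1: (ee ⊕ 52) ⊕ 72 = bc ⊕ 72 = ce
byte 2: (d8 ⊕ 23) ⊕ 6f = fb ⊕ 6f = 94
byte 3: (90 ⊕ 69) ⊕ 6d = f9 ⊕ 6d = 94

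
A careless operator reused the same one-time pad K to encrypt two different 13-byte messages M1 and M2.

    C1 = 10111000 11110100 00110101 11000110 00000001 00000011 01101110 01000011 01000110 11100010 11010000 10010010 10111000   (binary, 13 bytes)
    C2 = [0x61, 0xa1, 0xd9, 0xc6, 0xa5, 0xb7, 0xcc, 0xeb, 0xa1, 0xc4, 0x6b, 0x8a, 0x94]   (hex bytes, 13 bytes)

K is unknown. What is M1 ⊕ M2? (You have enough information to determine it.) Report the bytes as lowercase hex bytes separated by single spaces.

C1 ⊕ C2 = (M1 ⊕ K) ⊕ (M2 ⊕ K) = M1 ⊕ M2 — the shared key cancels under XOR.
10111000 xor 01100001 = 11011001
11110100 xor 10100001 = 01010101
00110101 xor 11011001 = 11101100
11000110 xor 11000110 = 00000000
00000001 xor 10100101 = 10100100
00000011 xor 10110111 = 10110100
01101110 xor 11001100 = 10100010
01000011 xor 11101011 = 10101000
01000110 xor 10100001 = 11100111
11100010 xor 11000100 = 00100110
11010000 xor 01101011 = 10111011
10010010 xor 10001010 = 00011000
10111000 xor 10010100 = 00101100

d9 55 ec 00 a4 b4 a2 a8 e7 26 bb 18 2c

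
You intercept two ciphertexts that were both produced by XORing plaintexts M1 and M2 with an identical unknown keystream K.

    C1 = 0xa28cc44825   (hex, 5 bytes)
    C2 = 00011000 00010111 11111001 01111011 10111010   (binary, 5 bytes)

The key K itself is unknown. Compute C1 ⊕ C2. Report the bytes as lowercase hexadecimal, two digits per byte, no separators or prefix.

C1 ⊕ C2 = (M1 ⊕ K) ⊕ (M2 ⊕ K) = M1 ⊕ M2 — the shared key cancels under XOR.
a2 ^ 18 = ba
8c ^ 17 = 9b
c4 ^ f9 = 3d
48 ^ 7b = 33
25 ^ ba = 9f

ba9b3d339f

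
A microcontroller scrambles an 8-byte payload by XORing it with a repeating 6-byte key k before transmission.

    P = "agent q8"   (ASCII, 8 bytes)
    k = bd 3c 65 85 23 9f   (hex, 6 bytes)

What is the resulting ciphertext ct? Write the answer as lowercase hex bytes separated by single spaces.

The 6-byte key repeats, so the effective keystream is bd 3c 65 85 23 9f bd 3c.
byte 0: 61 xor bd = dc
byte 1: 67 xor 3c = 5b
byte 2: 65 xor 65 = 00
byte 3: 6e xor 85 = eb
byte 4: 74 xor 23 = 57
byte 5: 20 xor 9f = bf
byte 6: 71 xor bd = cc
byte 7: 38 xor 3c = 04

dc 5b 00 eb 57 bf cc 04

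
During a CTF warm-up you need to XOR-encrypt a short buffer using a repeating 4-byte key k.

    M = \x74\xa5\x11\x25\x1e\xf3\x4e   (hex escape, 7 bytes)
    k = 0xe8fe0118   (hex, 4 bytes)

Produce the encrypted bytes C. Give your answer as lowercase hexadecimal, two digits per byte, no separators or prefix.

9c5b103df60d4f

The 4-byte key repeats, so the effective keystream is e8 fe 01 18 e8 fe 01.
byte 0: 74 ^ e8 = 9c
byte 1: a5 ^ fe = 5b
byte 2: 11 ^ 01 = 10
byte 3: 25 ^ 18 = 3d
byte 4: 1e ^ e8 = f6
byte 5: f3 ^ fe = 0d
byte 6: 4e ^ 01 = 4f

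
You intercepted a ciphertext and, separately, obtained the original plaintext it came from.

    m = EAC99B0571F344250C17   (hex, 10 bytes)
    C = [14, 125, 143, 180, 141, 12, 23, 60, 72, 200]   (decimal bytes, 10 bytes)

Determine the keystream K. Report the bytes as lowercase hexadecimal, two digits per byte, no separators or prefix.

Since C = m ⊕ K, XORing both sides with m gives K = m ⊕ C.
byte 0: ea ⊕ 0e = e4
byte 1: c9 ⊕ 7d = b4
byte 2: 9b ⊕ 8f = 14
byte 3: 05 ⊕ b4 = b1
byte 4: 71 ⊕ 8d = fc
byte 5: f3 ⊕ 0c = ff
byte 6: 44 ⊕ 17 = 53
byte 7: 25 ⊕ 3c = 19
byte 8: 0c ⊕ 48 = 44
byte 9: 17 ⊕ c8 = df

e4b414b1fcff531944df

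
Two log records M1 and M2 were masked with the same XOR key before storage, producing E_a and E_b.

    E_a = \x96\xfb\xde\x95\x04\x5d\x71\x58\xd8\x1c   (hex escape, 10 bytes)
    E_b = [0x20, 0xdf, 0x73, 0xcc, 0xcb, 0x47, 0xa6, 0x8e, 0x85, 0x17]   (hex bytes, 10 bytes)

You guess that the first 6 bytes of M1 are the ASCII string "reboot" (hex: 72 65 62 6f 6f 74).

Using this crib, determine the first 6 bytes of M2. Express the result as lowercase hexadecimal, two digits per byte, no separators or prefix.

c441cf36a06e

First, E_a ⊕ E_b = (M1 ⊕ K) ⊕ (M2 ⊕ K) = M1 ⊕ M2, so the key drops out. Then M2 = (M1 ⊕ M2) ⊕ M1 over the first 6 bytes.
byte 0: (96 xor 20) xor 72 = b6 xor 72 = c4
byte 1: (fb xor df) xor 65 = 24 xor 65 = 41
byte 2: (de xor 73) xor 62 = ad xor 62 = cf
byte 3: (95 xor cc) xor 6f = 59 xor 6f = 36
byte 4: (04 xor cb) xor 6f = cf xor 6f = a0
byte 5: (5d xor 47) xor 74 = 1a xor 74 = 6e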